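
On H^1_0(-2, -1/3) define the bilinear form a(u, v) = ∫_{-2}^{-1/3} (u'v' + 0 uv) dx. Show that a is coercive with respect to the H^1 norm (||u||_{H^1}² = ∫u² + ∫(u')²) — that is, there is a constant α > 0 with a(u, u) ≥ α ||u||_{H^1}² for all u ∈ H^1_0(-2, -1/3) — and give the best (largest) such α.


α = 9*π^2/(25 + 9*π^2)

Coercivity of a(·,·) on H^1_0(-2, -1/3) means a(u, u) ≥ α ||u||_{H^1}² for every u ∈ H^1_0.
The interval has length L = 5/3, and Poincaré/coercivity depend only on L. Here a(u, u) = ∫(u')² + (0)·∫u².
Here c = 0, so a(u,u) = ∫(u')² alone. The condition a(u,u) ≥ α||u||_{H^1}² reads (1−α)∫(u')² ≥ (α−c)∫u². Any admissible α is ≤ 1 (rapidly oscillating u have ∫u²/∫(u')² → 0), and α = 1 would force 0 ≥ (1−c)∫u², impossible since c < 1; so 1−α > 0. By the sharp Poincaré inequality on H^1_0 of an interval of length L, ∫(u')² ≥ (π/L)²∫u² with equality for the first sine mode sin(π(x−x₀)/L) (x₀ the left endpoint), so the inequality holds for all u iff (1−α)(π/L)² ≥ α − c, i.e. α ≤ ((π/L)² + c)/((π/L)² + 1) = (1 + c(L/π)²)/(1 + (L/π)²). (Direct route, valid since c ≤ 0: Poincaré gives c∫u² ≥ c(L/π)²∫(u')², so a(u,u) ≥ (1 + c(L/π)²)∫(u')², while ||u||_{H^1}² ≤ (1 + (L/π)²)∫(u')²; dividing yields the same α.) With (π/L)² = 9*π^2/25 and c = 0, the largest admissible constant is α = ((π/L)² + c)/((π/L)² + 1).
Simplifying, α = 9*π^2/(25 + 9*π^2).


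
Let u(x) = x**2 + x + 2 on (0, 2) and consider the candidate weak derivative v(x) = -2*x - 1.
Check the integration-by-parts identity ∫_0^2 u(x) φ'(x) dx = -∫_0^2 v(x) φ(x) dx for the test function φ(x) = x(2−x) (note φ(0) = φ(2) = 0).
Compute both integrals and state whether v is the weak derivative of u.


LHS = -4, RHS = 4. No, v is not the weak derivative of u.

u(x) = x**2 + x + 2, classical derivative u'(x) = 2*x + 1.
φ(x) = x(2−x), so φ'(x) = 2 - 2*x.
Note φ(0) = φ(2) = 0, so the boundary term u·φ vanishes.
LHS = ∫_0^2 u(x) φ'(x) dx = ∫_0^2 (-2*x^3 - 2*x + 4) dx. Term by term:
  ∫_0^2 -2*x^3 dx = -8;  ∫_0^2 -2*x dx = -4;  ∫_0^2 4 dx = 8.
Sum: -8 − 4 + 8 = -4.
So LHS = -4.
∫_0^2 v(x) φ(x) dx = ∫_0^2 (2*x^3 - 3*x^2 - 2*x) dx. Term by term:
  ∫_0^2 2*x^3 dx = 8;  ∫_0^2 -3*x^2 dx = -8;  ∫_0^2 -2*x dx = -4.
Sum: 8 − 8 − 4 = -4.
So RHS = -∫_0^2 v(x) φ(x) dx = 4.
LHS − RHS = -8 ≠ 0, so the identity fails.
(For a valid weak derivative the identity must hold for EVERY test function, in particular this one. The failure shows v is NOT the weak derivative of u.)
Correct weak derivative would be u'(x) = 2*x + 1.


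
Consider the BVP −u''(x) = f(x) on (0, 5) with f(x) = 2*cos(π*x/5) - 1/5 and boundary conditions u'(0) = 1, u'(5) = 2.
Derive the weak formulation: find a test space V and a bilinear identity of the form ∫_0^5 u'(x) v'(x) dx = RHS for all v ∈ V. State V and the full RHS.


V = H^1(0, 5) (v unrestricted at boundary; u is determined up to an additive constant); weak form: ∫_0^5 u'v' dx = ∫_0^5 (2*cos(π*x/5) - 1/5) v dx + 2·v(5) − v(0) for all v ∈ V.

Multiply both sides by a test function v and integrate from 0 to 5:
  ∫_0^5 −u''(x) v(x) dx = ∫_0^5 f(x) v(x) dx.
Integrate the LHS by parts once:
  ∫_0^5 −u'' v dx = −[u'(x) v(x)]_0^5 + ∫_0^5 u'(x) v'(x) dx.
Thus ∫_0^5 u'(x) v'(x) dx = ∫_0^5 f(x) v(x) dx + [u'(x) v(x)]_0^5.
Choose V so that boundary terms are either known or forced to vanish.
u has inhomogeneous Neumann u'(0) = 1, u'(5) = 2. [u' v]_0^5 = (2)·v(5) − (1)·v(0) = 2·v(5) − v(0). Take V = H^1(0, 5); boundary term becomes part of RHS.
Weak formulation: find u (satisfying any essential BC) such that ∫_0^5 u'(x) v'(x) dx = ∫_0^5 f v dx + 2·v(5) − v(0) for all v ∈ V (Neumann data are natural BCs: they enter the RHS as boundary terms).
Substituting f(x) = 2*cos(π*x/5) - 1/5, the right-hand side is ∫_0^5 (2*cos(π*x/5) - 1/5) v dx + 2·v(5) − v(0).
Compatibility check (pure Neumann): taking v ≡ 1 ∈ V gives 0 = ∫_0^5 f dx + (2) − (1), i.e. ∫_0^5 f dx must equal u'(0) − u'(5) = -1. Indeed ∫_0^5 (2*cos(π*x/5) - 1/5) dx = -1, so the data are compatible. The solution is then unique only up to an additive constant (fix it e.g. by requiring ∫_0^5 u dx = 0).


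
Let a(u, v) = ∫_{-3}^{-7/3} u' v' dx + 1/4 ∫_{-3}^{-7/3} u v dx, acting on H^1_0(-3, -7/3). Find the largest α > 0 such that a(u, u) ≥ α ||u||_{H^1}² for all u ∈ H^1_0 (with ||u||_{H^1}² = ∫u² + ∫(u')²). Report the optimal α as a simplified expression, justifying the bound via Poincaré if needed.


α = (1 + 9*π^2)/(4 + 9*π^2)

Coercivity of a(·,·) on H^1_0(-3, -7/3) means a(u, u) ≥ α ||u||_{H^1}² for every u ∈ H^1_0.
The interval has length L = 2/3, and Poincaré/coercivity depend only on L. Here a(u, u) = ∫(u')² + (1/4)·∫u².
Here 0 < c = 1/4 < 1. The condition a(u,u) ≥ α||u||_{H^1}² reads (1−α)∫(u')² ≥ (α−c)∫u². Any admissible α is ≤ 1 (rapidly oscillating u have ∫u²/∫(u')² → 0), and α = 1 would force 0 ≥ (1−c)∫u², impossible since c < 1; so 1−α > 0. By the sharp Poincaré inequality on H^1_0 of an interval of length L, ∫(u')² ≥ (π/L)²∫u² with equality for the first sine mode sin(π(x−x₀)/L) (x₀ the left endpoint), so the inequality holds for all u iff (1−α)(π/L)² ≥ α − c, i.e. α ≤ ((π/L)² + c)/((π/L)² + 1) = (1 + c(L/π)²)/(1 + (L/π)²). With (π/L)² = 9*π^2/4 and c = 1/4, the largest admissible constant is α = ((π/L)² + c)/((π/L)² + 1).
Simplifying, α = (1 + 9*π^2)/(4 + 9*π^2).


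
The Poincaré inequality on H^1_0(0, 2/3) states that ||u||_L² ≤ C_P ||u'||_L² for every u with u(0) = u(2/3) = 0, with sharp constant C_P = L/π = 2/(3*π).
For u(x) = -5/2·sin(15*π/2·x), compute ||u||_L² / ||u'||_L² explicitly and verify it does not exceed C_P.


||u||_L² / ||u'||_L² = 2/(15*π) < C_P = 2/(3*π).

u(x) = -5/2·sin(15*π/2·x), so u'(x) = -75*π*cos(15*π*x/2)/4.
Writing u(x) = A·sin(kπx/L) with A = -5/2 and k = 5, use ∫_0^L sin²(kπx/L) dx = L/2 and ∫_0^L cos²(kπx/L) dx = L/2.
u² = 25/4·sin²(15*π/2·x) and (u')² = 5625*π^2/16·cos²(15*π/2·x), and each of sin², cos² integrates to L/2 = 1/3 over (0, 2/3).
∫_0^2/3 u² dx = 25/12, so ||u||_L² = 5*sqrt(3)/6.
∫_0^2/3 (u')² dx = 1875*π^2/16, so ||u'||_L² = 25*sqrt(3)*π/4.
Ratio ||u||_L² / ||u'||_L² = 2/(15*π).
Sharp Poincaré constant on H^1_0(0, 2/3) is C_P = L/π = 2/(3*π), achieved by sin(3*π/2·x).
This is the k = 5 harmonic; the ratio L/(kπ) is strictly less than C_P = L/π, consistent with the sharp inequality ||u||_L² ≤ C_P ||u'||_L².


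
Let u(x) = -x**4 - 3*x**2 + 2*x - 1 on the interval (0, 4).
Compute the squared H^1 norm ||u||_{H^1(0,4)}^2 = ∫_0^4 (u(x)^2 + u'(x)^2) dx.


||u||_{H^1}^2 = 28021628/315

The H^1 norm (squared) on an interval (0, L) is
  ||u||_{H^1}^2 = ∫_0^L u(x)^2 dx + ∫_0^L u'(x)^2 dx.
Compute u'(x) = -4*x**3 - 6*x + 2.
Then u(x)^2 = x**8 + 6*x**6 - 4*x**5 + 11*x**4 - 12*x**3 + 10*x**2 - 4*x + 1 and u'(x)^2 = 16*x**6 + 48*x**4 - 16*x**3 + 36*x**2 - 24*x + 4.
Integrate each monomial from 0 to 4 using ∫_0^4 c·x^n dx = c·4^(n+1)/(n+1):
  ∫_0^4 u(x)^2 dx = ∫_0^4 (x^8 + 6*x^6 - 4*x^5 + 11*x^4 - 12*x^3 + 10*x^2 - 4*x + 1) dx. Term by term:
    ∫_0^4 x^8 dx = 262144/9;  ∫_0^4 6*x^6 dx = 98304/7;  ∫_0^4 -4*x^5 dx = -8192/3;
    ∫_0^4 11*x^4 dx = 11264/5;  ∫_0^4 -12*x^3 dx = -768;  ∫_0^4 10*x^2 dx = 640/3;
    ∫_0^4 -4*x dx = -32;  ∫_0^4 1 dx = 4.
  Sum: 262144/9 + 98304/7 − 8192/3 + 11264/5 − 768 + 640/3 − 32 + 4 = 13264652/315.
  ∫_0^4 u'(x)^2 dx = ∫_0^4 (16*x^6 + 48*x^4 - 16*x^3 + 36*x^2 - 24*x + 4) dx. Term by term:
    ∫_0^4 16*x^6 dx = 262144/7;  ∫_0^4 48*x^4 dx = 49152/5;  ∫_0^4 -16*x^3 dx = -1024;
    ∫_0^4 36*x^2 dx = 768;  ∫_0^4 -24*x dx = -192;  ∫_0^4 4 dx = 16.
  Sum: 262144/7 + 49152/5 − 1024 + 768 − 192 + 16 = 1639664/35.
Adding: ||u||_{H^1}^2 = 13264652/315 + 1639664/35 = 28021628/315.


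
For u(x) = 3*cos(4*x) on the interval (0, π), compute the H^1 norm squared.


||u||_{H^1(0,π)}^2 = 153*π/2

u'(x) = -12*sin(4*x).
Expand u² and (u')² and integrate term by term on (0, π), using: for integers n ≥ 1, ∫_0^π sin²(nx) dx = ∫_0^π cos²(nx) dx = π/2; for n ≠ n', ∫_0^π sin(nx)sin(n'x) dx = ∫_0^π cos(nx)cos(n'x) dx = 0; and by product-to-sum, ∫_0^π sin(nx)cos(n'x) dx = ½∫_0^π [sin((n+n')x) + sin((n−n')x)] dx, which is 0 when n+n' is even and 2n/(n²−n'²) when n+n' is odd (it need not vanish on (0, π)).
  u² squared terms: (3)²·∫cos(4x)² dx = 9·π/2 = 9*π/2.
  So ∫_0^π u² dx = 9*π/2.
  (u')² squared terms: (-12)²·∫sin(4x)² dx = 144·π/2 = 72*π.
  So ∫_0^π (u')² dx = 72*π.
||u||_{H^1}^2 = (9*π/2) + (72*π) = 153*π/2.


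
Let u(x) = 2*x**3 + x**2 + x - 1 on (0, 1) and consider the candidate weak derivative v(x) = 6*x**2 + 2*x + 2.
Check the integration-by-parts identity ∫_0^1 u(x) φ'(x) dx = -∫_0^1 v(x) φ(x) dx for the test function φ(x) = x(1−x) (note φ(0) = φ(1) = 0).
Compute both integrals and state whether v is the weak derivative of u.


LHS = -19/30, RHS = -4/5. No, v is not the weak derivative of u.

u(x) = 2*x**3 + x**2 + x - 1, classical derivative u'(x) = 6*x**2 + 2*x + 1.
φ(x) = x(1−x), so φ'(x) = 1 - 2*x.
Note φ(0) = φ(1) = 0, so the boundary term u·φ vanishes.
LHS = ∫_0^1 u(x) φ'(x) dx = ∫_0^1 (-4*x^4 - x^2 + 3*x - 1) dx. Term by term:
  ∫_0^1 -4*x^4 dx = -4/5;  ∫_0^1 -x^2 dx = -1/3;  ∫_0^1 3*x dx = 3/2;
  ∫_0^1 -1 dx = -1.
Sum: -4/5 − 1/3 + 3/2 − 1 = -19/30.
So LHS = -19/30.
∫_0^1 v(x) φ(x) dx = ∫_0^1 (-6*x^4 + 4*x^3 + 2*x) dx. Term by term:
  ∫_0^1 -6*x^4 dx = -6/5;  ∫_0^1 4*x^3 dx = 1;  ∫_0^1 2*x dx = 1.
Sum: -6/5 + 1 + 1 = 4/5.
So RHS = -∫_0^1 v(x) φ(x) dx = -4/5.
LHS − RHS = 1/6 ≠ 0, so the identity fails.
(For a valid weak derivative the identity must hold for EVERY test function, in particular this one. The failure shows v is NOT the weak derivative of u.)
Correct weak derivative would be u'(x) = 6*x**2 + 2*x + 1.


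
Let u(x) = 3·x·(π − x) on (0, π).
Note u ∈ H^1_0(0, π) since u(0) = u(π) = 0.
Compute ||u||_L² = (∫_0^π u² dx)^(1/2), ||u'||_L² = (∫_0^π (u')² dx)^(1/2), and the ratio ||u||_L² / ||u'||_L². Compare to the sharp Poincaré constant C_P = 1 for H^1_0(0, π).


||u||_L² / ||u'||_L² = sqrt(10)*π/10 < C_P = 1.

u(x) = 3·x·(π − x), so u'(x) = -6*x + 3*π.
u(x) = 3·x·(π − x) vanishes at x = 0 and x = π, so u ∈ H^1_0(0, π). Differentiate via the product rule and integrate the resulting polynomials term by term.
  ∫_0^π u² dx = ∫_0^π (9*x^4 - 18*π*x^3 + 9*π^2*x^2) dx. Term by term:
    ∫_0^π 9*x^4 dx = 9*π^5/5;  ∫_0^π -18*π*x^3 dx = -9*π^5/2;  ∫_0^π 9*π^2*x^2 dx = 3*π^5.
  Sum: 9*π^5/5 − 9*π^5/2 + 3*π^5 = 3*π^5/10.
  ∫_0^π (u')² dx = ∫_0^π (36*x^2 - 36*π*x + 9*π^2) dx. Term by term:
    ∫_0^π 36*x^2 dx = 12*π^3;  ∫_0^π -36*π*x dx = -18*π^3;  ∫_0^π 9*π^2 dx = 9*π^3.
  Sum: 12*π^3 − 18*π^3 + 9*π^3 = 3*π^3.
∫_0^π u² dx = 3*π^5/10, so ||u||_L² = sqrt(30)*π^(5/2)/10.
∫_0^π (u')² dx = 3*π^3, so ||u'||_L² = sqrt(3)*π^(3/2).
Ratio ||u||_L² / ||u'||_L² = sqrt(10)*π/10.
Sharp Poincaré constant on H^1_0(0, π) is C_P = L/π = 1, achieved by sin(x).
A polynomial bump cannot attain the sharp Poincaré constant (only the first sine eigenfunction does), so the ratio is strictly less than C_P, consistent with ||u||_L² ≤ C_P ||u'||_L².


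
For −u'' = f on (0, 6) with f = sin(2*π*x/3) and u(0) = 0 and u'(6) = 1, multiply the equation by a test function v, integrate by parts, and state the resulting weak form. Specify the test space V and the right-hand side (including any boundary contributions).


V = {v ∈ H^1(0, 6) : v(0) = 0} (test functions vanish at x = 0 where u is specified); weak form: ∫_0^6 u'v' dx = ∫_0^6 (sin(2*π*x/3)) v dx + v(6) for all v ∈ V.

Multiply both sides by a test function v and integrate from 0 to 6:
  ∫_0^6 −u''(x) v(x) dx = ∫_0^6 f(x) v(x) dx.
Integrate the LHS by parts once:
  ∫_0^6 −u'' v dx = −[u'(x) v(x)]_0^6 + ∫_0^6 u'(x) v'(x) dx.
Thus ∫_0^6 u'(x) v'(x) dx = ∫_0^6 f(x) v(x) dx + [u'(x) v(x)]_0^6.
Choose V so that boundary terms are either known or forced to vanish.
Mixed BC: u(0) = 0 (Dirichlet) and u'(6) = 1 (Neumann). Define V = {v ∈ H^1(0, 6) : v(0) = 0}. Then [u' v]_0^6 = u'(6)·v(6) − u'(0)·0 = v(6).
Weak formulation: find u (satisfying any essential BC) such that ∫_0^6 u'(x) v'(x) dx = ∫_0^6 f v dx + v(6) for all v ∈ V (Dirichlet at 0 absorbed into V; Neumann datum at x = 6 contributes the boundary term).
Substituting f(x) = sin(2*π*x/3), the right-hand side is ∫_0^6 (sin(2*π*x/3)) v dx + v(6).


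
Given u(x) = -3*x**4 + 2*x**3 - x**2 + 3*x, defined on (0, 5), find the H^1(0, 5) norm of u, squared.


||u||_{H^1}^2 = 2700270

The H^1 norm (squared) on an interval (0, L) is
  ||u||_{H^1}^2 = ∫_0^L u(x)^2 dx + ∫_0^L u'(x)^2 dx.
Compute u'(x) = -12*x**3 + 6*x**2 - 2*x + 3.
Then u(x)^2 = 9*x**8 - 12*x**7 + 10*x**6 - 22*x**5 + 13*x**4 - 6*x**3 + 9*x**2 and u'(x)^2 = 144*x**6 - 144*x**5 + 84*x**4 - 96*x**3 + 40*x**2 - 12*x + 9.
Integrate each monomial from 0 to 5 using ∫_0^5 c·x^n dx = c·5^(n+1)/(n+1):
  ∫_0^5 u(x)^2 dx = ∫_0^5 (9*x^8 - 12*x^7 + 10*x^6 - 22*x^5 + 13*x^4 - 6*x^3 + 9*x^2) dx. Term by term:
    ∫_0^5 9*x^8 dx = 1953125;  ∫_0^5 -12*x^7 dx = -1171875/2;  ∫_0^5 10*x^6 dx = 781250/7;
    ∫_0^5 -22*x^5 dx = -171875/3;  ∫_0^5 13*x^4 dx = 8125;  ∫_0^5 -6*x^3 dx = -1875/2;
    ∫_0^5 9*x^2 dx = 375.
  Sum: 1953125 − 1171875/2 + 781250/7 − 171875/3 + 8125 − 1875/2 + 375 = 30010375/21.
  ∫_0^5 u'(x)^2 dx = ∫_0^5 (144*x^6 - 144*x^5 + 84*x^4 - 96*x^3 + 40*x^2 - 12*x + 9) dx. Term by term:
    ∫_0^5 144*x^6 dx = 11250000/7;  ∫_0^5 -144*x^5 dx = -375000;  ∫_0^5 84*x^4 dx = 52500;
    ∫_0^5 -96*x^3 dx = -15000;  ∫_0^5 40*x^2 dx = 5000/3;  ∫_0^5 -12*x dx = -150;
    ∫_0^5 9 dx = 45.
  Sum: 11250000/7 − 375000 + 52500 − 15000 + 5000/3 − 150 + 45 = 26695295/21.
Adding: ||u||_{H^1}^2 = 30010375/21 + 26695295/21 = 2700270.


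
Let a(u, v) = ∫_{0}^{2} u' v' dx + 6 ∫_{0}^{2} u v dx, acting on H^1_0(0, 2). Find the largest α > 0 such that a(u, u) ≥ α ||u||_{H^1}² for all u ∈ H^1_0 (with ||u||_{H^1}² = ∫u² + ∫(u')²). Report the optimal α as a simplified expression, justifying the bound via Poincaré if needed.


α = 1

Coercivity of a(·,·) on H^1_0(0, 2) means a(u, u) ≥ α ||u||_{H^1}² for every u ∈ H^1_0.
The interval has length L = 2, and Poincaré/coercivity depend only on L. Here a(u, u) = ∫(u')² + (6)·∫u².
Here c = 6 ≥ 1, so a(u,u) = ∫(u')² + c∫u² ≥ ∫(u')² + ∫u² = ||u||_{H^1}², i.e. α = 1 works. No larger α is possible: a(u,u) ≥ α||u||_{H^1}² means (1−α)∫(u')² ≥ (α−c)∫u², and for the modes u_n = sin(nπ(x−x₀)/L) (x₀ the left endpoint) one has ∫u_n²/∫(u_n')² = (L/(nπ))² → 0, so a(u_n,u_n)/||u_n||_{H^1}² → 1. Hence the optimal constant is α = 1.
Therefore α = 1.


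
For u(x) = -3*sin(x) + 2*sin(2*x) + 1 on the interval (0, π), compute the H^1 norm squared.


||u||_{H^1(0,π)}^2 = -12 + 20*π

u'(x) = -3*cos(x) + 4*cos(2*x).
Expand u² and (u')² and integrate term by term on (0, π), using: for integers n ≥ 1, ∫_0^π sin²(nx) dx = ∫_0^π cos²(nx) dx = π/2; for n ≠ n', ∫_0^π sin(nx)sin(n'x) dx = ∫_0^π cos(nx)cos(n'x) dx = 0; and by product-to-sum, ∫_0^π sin(nx)cos(n'x) dx = ½∫_0^π [sin((n+n')x) + sin((n−n')x)] dx, which is 0 when n+n' is even and 2n/(n²−n'²) when n+n' is odd (it need not vanish on (0, π)). For the constant mode: ∫_0^π 1 dx = π, ∫_0^π cos(nx) dx = 0, ∫_0^π sin(nx) dx = (1−(−1)^n)/n.
  u² squared terms: (1)²·∫1 dx = 1·π = π;  (-3)²·∫sin(x)² dx = 9·π/2 = 9*π/2;  (2)²·∫sin(2x)² dx = 4·π/2 = 2*π.
  u² cross terms: 2·(1)·(-3)·∫1·sin(x) dx = -6·(2) = -12;  2·(1)·(2)·∫1·sin(2x) dx = 4·(0) = 0;  2·(-3)·(2)·∫sin(x)·sin(2x) dx = -12·(0) = 0.
  So ∫_0^π u² dx = π + 9*π/2 + 2*π − 12 + 0 + 0 = -12 + 15*π/2.
  (u')² squared terms: (-3)²·∫cos(x)² dx = 9·π/2 = 9*π/2;  (4)²·∫cos(2x)² dx = 16·π/2 = 8*π.
  (u')² cross terms: 2·(-3)·(4)·∫cos(x)·cos(2x) dx = -24·(0) = 0.
  So ∫_0^π (u')² dx = 9*π/2 + 8*π + 0 = 25*π/2.
||u||_{H^1}^2 = (-12 + 15*π/2) + (25*π/2) = -12 + 20*π.


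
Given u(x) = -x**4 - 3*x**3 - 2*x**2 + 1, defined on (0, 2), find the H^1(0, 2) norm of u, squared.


||u||_{H^1}^2 = 170678/63

The H^1 norm (squared) on an interval (0, L) is
  ||u||_{H^1}^2 = ∫_0^L u(x)^2 dx + ∫_0^L u'(x)^2 dx.
Compute u'(x) = -4*x**3 - 9*x**2 - 4*x.
Then u(x)^2 = x**8 + 6*x**7 + 13*x**6 + 12*x**5 + 2*x**4 - 6*x**3 - 4*x**2 + 1 and u'(x)^2 = 16*x**6 + 72*x**5 + 113*x**4 + 72*x**3 + 16*x**2.
Integrate each monomial from 0 to 2 using ∫_0^2 c·x^n dx = c·2^(n+1)/(n+1):
  ∫_0^2 u(x)^2 dx = ∫_0^2 (x^8 + 6*x^7 + 13*x^6 + 12*x^5 + 2*x^4 - 6*x^3 - 4*x^2 + 1) dx. Term by term:
    ∫_0^2 x^8 dx = 512/9;  ∫_0^2 6*x^7 dx = 192;  ∫_0^2 13*x^6 dx = 1664/7;
    ∫_0^2 12*x^5 dx = 128;  ∫_0^2 2*x^4 dx = 64/5;  ∫_0^2 -6*x^3 dx = -24;
    ∫_0^2 -4*x^2 dx = -32/3;  ∫_0^2 1 dx = 2.
  Sum: 512/9 + 192 + 1664/7 + 128 + 64/5 − 24 − 32/3 + 2 = 187342/315.
  ∫_0^2 u'(x)^2 dx = ∫_0^2 (16*x^6 + 72*x^5 + 113*x^4 + 72*x^3 + 16*x^2) dx. Term by term:
    ∫_0^2 16*x^6 dx = 2048/7;  ∫_0^2 72*x^5 dx = 768;  ∫_0^2 113*x^4 dx = 3616/5;
    ∫_0^2 72*x^3 dx = 288;  ∫_0^2 16*x^2 dx = 128/3.
  Sum: 2048/7 + 768 + 3616/5 + 288 + 128/3 = 222016/105.
Adding: ||u||_{H^1}^2 = 187342/315 + 222016/105 = 170678/63.


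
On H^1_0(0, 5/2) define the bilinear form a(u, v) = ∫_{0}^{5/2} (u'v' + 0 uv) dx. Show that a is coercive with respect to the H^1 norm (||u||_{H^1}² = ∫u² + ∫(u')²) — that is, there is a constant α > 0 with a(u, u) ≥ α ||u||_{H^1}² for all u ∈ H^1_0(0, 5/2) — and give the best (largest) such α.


α = 4*π^2/(25 + 4*π^2)

Coercivity of a(·,·) on H^1_0(0, 5/2) means a(u, u) ≥ α ||u||_{H^1}² for every u ∈ H^1_0.
The interval has length L = 5/2, and Poincaré/coercivity depend only on L. Here a(u, u) = ∫(u')² + (0)·∫u².
Here c = 0, so a(u,u) = ∫(u')² alone. The condition a(u,u) ≥ α||u||_{H^1}² reads (1−α)∫(u')² ≥ (α−c)∫u². Any admissible α is ≤ 1 (rapidly oscillating u have ∫u²/∫(u')² → 0), and α = 1 would force 0 ≥ (1−c)∫u², impossible since c < 1; so 1−α > 0. By the sharp Poincaré inequality on H^1_0 of an interval of length L, ∫(u')² ≥ (π/L)²∫u² with equality for the first sine mode sin(π(x−x₀)/L) (x₀ the left endpoint), so the inequality holds for all u iff (1−α)(π/L)² ≥ α − c, i.e. α ≤ ((π/L)² + c)/((π/L)² + 1) = (1 + c(L/π)²)/(1 + (L/π)²). (Direct route, valid since c ≤ 0: Poincaré gives c∫u² ≥ c(L/π)²∫(u')², so a(u,u) ≥ (1 + c(L/π)²)∫(u')², while ||u||_{H^1}² ≤ (1 + (L/π)²)∫(u')²; dividing yields the same α.) With (π/L)² = 4*π^2/25 and c = 0, the largest admissible constant is α = ((π/L)² + c)/((π/L)² + 1).
Simplifying, α = 4*π^2/(25 + 4*π^2).


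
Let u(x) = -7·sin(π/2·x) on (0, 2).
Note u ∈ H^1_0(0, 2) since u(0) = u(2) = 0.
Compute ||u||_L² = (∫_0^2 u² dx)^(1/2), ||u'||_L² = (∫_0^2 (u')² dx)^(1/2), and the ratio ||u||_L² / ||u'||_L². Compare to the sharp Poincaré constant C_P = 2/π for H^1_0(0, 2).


||u||_L² / ||u'||_L² = 2/π = C_P.

u(x) = -7·sin(π/2·x), so u'(x) = -7*π*cos(π*x/2)/2.
Writing u(x) = A·sin(kπx/L) with A = -7 and k = 1, use ∫_0^L sin²(kπx/L) dx = L/2 and ∫_0^L cos²(kπx/L) dx = L/2.
u² = 49·sin²(π/2·x) and (u')² = 49*π^2/4·cos²(π/2·x), and each of sin², cos² integrates to L/2 = 1 over (0, 2).
∫_0^2 u² dx = 49, so ||u||_L² = 7.
∫_0^2 (u')² dx = 49*π^2/4, so ||u'||_L² = 7*π/2.
Ratio ||u||_L² / ||u'||_L² = 2/π.
Sharp Poincaré constant on H^1_0(0, 2) is C_P = L/π = 2/π, achieved by sin(π/2·x).
This is the k = 1 eigenfunction (up to amplitude), so the ratio equals the sharp Poincaré constant exactly.


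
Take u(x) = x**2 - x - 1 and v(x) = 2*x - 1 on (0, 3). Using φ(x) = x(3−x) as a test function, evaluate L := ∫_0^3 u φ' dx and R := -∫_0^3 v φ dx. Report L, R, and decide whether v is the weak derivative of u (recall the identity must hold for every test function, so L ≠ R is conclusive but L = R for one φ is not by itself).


LHS = -9, RHS = -9. Yes, v = u' weakly.

u(x) = x**2 - x - 1, classical derivative u'(x) = 2*x - 1.
φ(x) = x(3−x), so φ'(x) = 3 - 2*x.
Note φ(0) = φ(3) = 0, so the boundary term u·φ vanishes.
LHS = ∫_0^3 u(x) φ'(x) dx = ∫_0^3 (-2*x^3 + 5*x^2 - x - 3) dx. Term by term:
  ∫_0^3 -2*x^3 dx = -81/2;  ∫_0^3 5*x^2 dx = 45;  ∫_0^3 -x dx = -9/2;
  ∫_0^3 -3 dx = -9.
Sum: -81/2 + 45 − 9/2 − 9 = -9.
So LHS = -9.
∫_0^3 v(x) φ(x) dx = ∫_0^3 (-2*x^3 + 7*x^2 - 3*x) dx. Term by term:
  ∫_0^3 -2*x^3 dx = -81/2;  ∫_0^3 7*x^2 dx = 63;  ∫_0^3 -3*x dx = -27/2.
Sum: -81/2 + 63 − 27/2 = 9.
So RHS = -∫_0^3 v(x) φ(x) dx = -9.
LHS = RHS, so the identity holds for this test φ.
Moreover u is smooth here and v(x) = u'(x) = 2*x - 1 pointwise, so the identity holds for every test function. Hence v is the weak derivative of u.


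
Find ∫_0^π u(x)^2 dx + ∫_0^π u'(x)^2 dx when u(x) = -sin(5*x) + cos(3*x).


||u||_{H^1(0,π)}^2 = 18*π

u'(x) = -3*sin(3*x) - 5*cos(5*x).
Expand u² and (u')² and integrate term by term on (0, π), using: for integers n ≥ 1, ∫_0^π sin²(nx) dx = ∫_0^π cos²(nx) dx = π/2; for n ≠ n', ∫_0^π sin(nx)sin(n'x) dx = ∫_0^π cos(nx)cos(n'x) dx = 0; and by product-to-sum, ∫_0^π sin(nx)cos(n'x) dx = ½∫_0^π [sin((n+n')x) + sin((n−n')x)] dx, which is 0 when n+n' is even and 2n/(n²−n'²) when n+n' is odd (it need not vanish on (0, π)).
  u² squared terms: (-1)²·∫sin(5x)² dx = 1·π/2 = π/2;  (1)²·∫cos(3x)² dx = 1·π/2 = π/2.
  u² cross terms: 2·(-1)·(1)·∫sin(5x)·cos(3x) dx = -2·(0) = 0.
  So ∫_0^π u² dx = π/2 + π/2 + 0 = π.
  (u')² squared terms: (-5)²·∫cos(5x)² dx = 25·π/2 = 25*π/2;  (-3)²·∫sin(3x)² dx = 9·π/2 = 9*π/2.
  (u')² cross terms: 2·(-5)·(-3)·∫cos(5x)·sin(3x) dx = 30·(0) = 0.
  So ∫_0^π (u')² dx = 25*π/2 + 9*π/2 + 0 = 17*π.
||u||_{H^1}^2 = (π) + (17*π) = 18*π.


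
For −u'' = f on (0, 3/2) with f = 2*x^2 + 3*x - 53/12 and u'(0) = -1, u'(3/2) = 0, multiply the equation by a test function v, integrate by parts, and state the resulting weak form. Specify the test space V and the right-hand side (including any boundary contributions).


V = H^1(0, 3/2) (v unrestricted at boundary; u is determined up to an additive constant); weak form: ∫_0^3/2 u'v' dx = ∫_0^3/2 (2*x^2 + 3*x - 53/12) v dx + v(0) for all v ∈ V.

Multiply both sides by a test function v and integrate from 0 to 3/2:
  ∫_0^3/2 −u''(x) v(x) dx = ∫_0^3/2 f(x) v(x) dx.
Integrate the LHS by parts once:
  ∫_0^3/2 −u'' v dx = −[u'(x) v(x)]_0^3/2 + ∫_0^3/2 u'(x) v'(x) dx.
Thus ∫_0^3/2 u'(x) v'(x) dx = ∫_0^3/2 f(x) v(x) dx + [u'(x) v(x)]_0^3/2.
Choose V so that boundary terms are either known or forced to vanish.
u has inhomogeneous Neumann u'(0) = -1, u'(3/2) = 0. [u' v]_0^3/2 = (0)·v(3/2) − (-1)·v(0) = v(0). Take V = H^1(0, 3/2); boundary term becomes part of RHS.
Weak formulation: find u (satisfying any essential BC) such that ∫_0^3/2 u'(x) v'(x) dx = ∫_0^3/2 f v dx + v(0) for all v ∈ V (Neumann data are natural BCs: they enter the RHS as boundary terms).
Substituting f(x) = 2*x^2 + 3*x - 53/12, the right-hand side is ∫_0^3/2 (2*x^2 + 3*x - 53/12) v dx + v(0).
Compatibility check (pure Neumann): taking v ≡ 1 ∈ V gives 0 = ∫_0^3/2 f dx + (0) − (-1), i.e. ∫_0^3/2 f dx must equal u'(0) − u'(3/2) = -1. Indeed ∫_0^3/2 (2*x^2 + 3*x - 53/12) dx = -1, so the data are compatible. The solution is then unique only up to an additive constant (fix it e.g. by requiring ∫_0^3/2 u dx = 0).


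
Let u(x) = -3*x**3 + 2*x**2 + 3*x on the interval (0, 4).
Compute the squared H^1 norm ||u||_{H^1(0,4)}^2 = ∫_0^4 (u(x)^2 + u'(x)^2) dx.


||u||_{H^1}^2 = 2348228/105

The H^1 norm (squared) on an interval (0, L) is
  ||u||_{H^1}^2 = ∫_0^L u(x)^2 dx + ∫_0^L u'(x)^2 dx.
Compute u'(x) = -9*x**2 + 4*x + 3.
Then u(x)^2 = 9*x**6 - 12*x**5 - 14*x**4 + 12*x**3 + 9*x**2 and u'(x)^2 = 81*x**4 - 72*x**3 - 38*x**2 + 24*x + 9.
Integrate each monomial from 0 to 4 using ∫_0^4 c·x^n dx = c·4^(n+1)/(n+1):
  ∫_0^4 u(x)^2 dx = ∫_0^4 (9*x^6 - 12*x^5 - 14*x^4 + 12*x^3 + 9*x^2) dx. Term by term:
    ∫_0^4 9*x^6 dx = 147456/7;  ∫_0^4 -12*x^5 dx = -8192;  ∫_0^4 -14*x^4 dx = -14336/5;
    ∫_0^4 12*x^3 dx = 768;  ∫_0^4 9*x^2 dx = 192.
  Sum: 147456/7 − 8192 − 14336/5 + 768 + 192 = 383808/35.
  ∫_0^4 u'(x)^2 dx = ∫_0^4 (81*x^4 - 72*x^3 - 38*x^2 + 24*x + 9) dx. Term by term:
    ∫_0^4 81*x^4 dx = 82944/5;  ∫_0^4 -72*x^3 dx = -4608;  ∫_0^4 -38*x^2 dx = -2432/3;
    ∫_0^4 24*x dx = 192;  ∫_0^4 9 dx = 36.
  Sum: 82944/5 − 4608 − 2432/3 + 192 + 36 = 170972/15.
Adding: ||u||_{H^1}^2 = 383808/35 + 170972/15 = 2348228/105.


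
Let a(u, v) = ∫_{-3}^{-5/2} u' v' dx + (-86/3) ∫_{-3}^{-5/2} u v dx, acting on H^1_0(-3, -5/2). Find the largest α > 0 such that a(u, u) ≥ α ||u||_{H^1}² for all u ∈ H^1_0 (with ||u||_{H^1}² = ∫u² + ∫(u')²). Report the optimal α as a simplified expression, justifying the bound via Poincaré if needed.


α = 2*(-43 + 6*π^2)/(3*(1 + 4*π^2))

Coercivity of a(·,·) on H^1_0(-3, -5/2) means a(u, u) ≥ α ||u||_{H^1}² for every u ∈ H^1_0.
The interval has length L = 1/2, and Poincaré/coercivity depend only on L. Here a(u, u) = ∫(u')² + (-86/3)·∫u².
Here c = -86/3 < 0 with |c| < (π/L)² = 4*π^2, so coercivity still holds. The condition a(u,u) ≥ α||u||_{H^1}² reads (1−α)∫(u')² ≥ (α−c)∫u². Any admissible α is ≤ 1 (rapidly oscillating u have ∫u²/∫(u')² → 0), and α = 1 would force 0 ≥ (1−c)∫u², impossible since c < 1; so 1−α > 0. By the sharp Poincaré inequality on H^1_0 of an interval of length L, ∫(u')² ≥ (π/L)²∫u² with equality for the first sine mode sin(π(x−x₀)/L) (x₀ the left endpoint), so the inequality holds for all u iff (1−α)(π/L)² ≥ α − c, i.e. α ≤ ((π/L)² + c)/((π/L)² + 1) = (1 + c(L/π)²)/(1 + (L/π)²). (Direct route, valid since c ≤ 0: Poincaré gives c∫u² ≥ c(L/π)²∫(u')², so a(u,u) ≥ (1 + c(L/π)²)∫(u')², while ||u||_{H^1}² ≤ (1 + (L/π)²)∫(u')²; dividing yields the same α.) With (π/L)² = 4*π^2 and c = -86/3, the largest admissible constant is α = ((π/L)² + c)/((π/L)² + 1).
Simplifying, α = 2*(-43 + 6*π^2)/(3*(1 + 4*π^2)).


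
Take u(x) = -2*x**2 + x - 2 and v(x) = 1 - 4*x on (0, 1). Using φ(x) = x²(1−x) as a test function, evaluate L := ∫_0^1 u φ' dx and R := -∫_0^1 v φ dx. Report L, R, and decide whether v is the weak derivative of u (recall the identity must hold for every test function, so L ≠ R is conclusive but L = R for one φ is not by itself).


LHS = 7/60, RHS = 7/60. Yes, v = u' weakly.

u(x) = -2*x**2 + x - 2, classical derivative u'(x) = 1 - 4*x.
φ(x) = x²(1−x), so φ'(x) = x*(2 - 3*x).
Note φ(0) = φ(1) = 0, so the boundary term u·φ vanishes.
LHS = ∫_0^1 u(x) φ'(x) dx = ∫_0^1 (6*x^4 - 7*x^3 + 8*x^2 - 4*x) dx. Term by term:
  ∫_0^1 6*x^4 dx = 6/5;  ∫_0^1 -7*x^3 dx = -7/4;  ∫_0^1 8*x^2 dx = 8/3;
  ∫_0^1 -4*x dx = -2.
Sum: 6/5 − 7/4 + 8/3 − 2 = 7/60.
So LHS = 7/60.
∫_0^1 v(x) φ(x) dx = ∫_0^1 (4*x^4 - 5*x^3 + x^2) dx. Term by term:
  ∫_0^1 4*x^4 dx = 4/5;  ∫_0^1 -5*x^3 dx = -5/4;  ∫_0^1 x^2 dx = 1/3.
Sum: 4/5 − 5/4 + 1/3 = -7/60.
So RHS = -∫_0^1 v(x) φ(x) dx = 7/60.
LHS = RHS, so the identity holds for this test φ.
Moreover u is smooth here and v(x) = u'(x) = 1 - 4*x pointwise, so the identity holds for every test function. Hence v is the weak derivative of u.


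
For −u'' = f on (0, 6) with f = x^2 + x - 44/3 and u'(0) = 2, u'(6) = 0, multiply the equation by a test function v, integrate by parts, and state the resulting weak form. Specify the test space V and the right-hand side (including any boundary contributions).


V = H^1(0, 6) (v unrestricted at boundary; u is determined up to an additive constant); weak form: ∫_0^6 u'v' dx = ∫_0^6 (x^2 + x - 44/3) v dx − 2·v(0) for all v ∈ V.

Multiply both sides by a test function v and integrate from 0 to 6:
  ∫_0^6 −u''(x) v(x) dx = ∫_0^6 f(x) v(x) dx.
Integrate the LHS by parts once:
  ∫_0^6 −u'' v dx = −[u'(x) v(x)]_0^6 + ∫_0^6 u'(x) v'(x) dx.
Thus ∫_0^6 u'(x) v'(x) dx = ∫_0^6 f(x) v(x) dx + [u'(x) v(x)]_0^6.
Choose V so that boundary terms are either known or forced to vanish.
u has inhomogeneous Neumann u'(0) = 2, u'(6) = 0. [u' v]_0^6 = (0)·v(6) − (2)·v(0) = − 2·v(0). Take V = H^1(0, 6); boundary term becomes part of RHS.
Weak formulation: find u (satisfying any essential BC) such that ∫_0^6 u'(x) v'(x) dx = ∫_0^6 f v dx − 2·v(0) for all v ∈ V (Neumann data are natural BCs: they enter the RHS as boundary terms).
Substituting f(x) = x^2 + x - 44/3, the right-hand side is ∫_0^6 (x^2 + x - 44/3) v dx − 2·v(0).
Compatibility check (pure Neumann): taking v ≡ 1 ∈ V gives 0 = ∫_0^6 f dx + (0) − (2), i.e. ∫_0^6 f dx must equal u'(0) − u'(6) = 2. Indeed ∫_0^6 (x^2 + x - 44/3) dx = 2, so the data are compatible. The solution is then unique only up to an additive constant (fix it e.g. by requiring ∫_0^6 u dx = 0).


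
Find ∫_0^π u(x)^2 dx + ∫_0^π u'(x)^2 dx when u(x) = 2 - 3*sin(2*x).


||u||_{H^1(0,π)}^2 = 53*π/2

u'(x) = -6*cos(2*x).
Expand u² and (u')² and integrate term by term on (0, π), using: for integers n ≥ 1, ∫_0^π sin²(nx) dx = ∫_0^π cos²(nx) dx = π/2; for n ≠ n', ∫_0^π sin(nx)sin(n'x) dx = ∫_0^π cos(nx)cos(n'x) dx = 0; and by product-to-sum, ∫_0^π sin(nx)cos(n'x) dx = ½∫_0^π [sin((n+n')x) + sin((n−n')x)] dx, which is 0 when n+n' is even and 2n/(n²−n'²) when n+n' is odd (it need not vanish on (0, π)). For the constant mode: ∫_0^π 1 dx = π, ∫_0^π cos(nx) dx = 0, ∫_0^π sin(nx) dx = (1−(−1)^n)/n.
  u² squared terms: (2)²·∫1 dx = 4·π = 4*π;  (-3)²·∫sin(2x)² dx = 9·π/2 = 9*π/2.
  u² cross terms: 2·(2)·(-3)·∫1·sin(2x) dx = -12·(0) = 0.
  So ∫_0^π u² dx = 4*π + 9*π/2 + 0 = 17*π/2.
  (u')² squared terms: (-6)²·∫cos(2x)² dx = 36·π/2 = 18*π.
  So ∫_0^π (u')² dx = 18*π.
||u||_{H^1}^2 = (17*π/2) + (18*π) = 53*π/2.


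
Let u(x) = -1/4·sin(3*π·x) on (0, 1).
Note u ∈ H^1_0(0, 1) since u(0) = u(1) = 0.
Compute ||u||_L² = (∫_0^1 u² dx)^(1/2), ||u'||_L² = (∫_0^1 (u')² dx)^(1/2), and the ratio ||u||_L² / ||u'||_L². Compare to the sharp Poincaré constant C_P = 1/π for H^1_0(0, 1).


||u||_L² / ||u'||_L² = 1/(3*π) < C_P = 1/π.

u(x) = -1/4·sin(3*π·x), so u'(x) = -3*π*cos(3*π*x)/4.
Writing u(x) = A·sin(kπx/L) with A = -1/4 and k = 3, use ∫_0^L sin²(kπx/L) dx = L/2 and ∫_0^L cos²(kπx/L) dx = L/2.
u² = 1/16·sin²(3*π·x) and (u')² = 9*π^2/16·cos²(3*π·x), and each of sin², cos² integrates to L/2 = 1/2 over (0, 1).
∫_0^1 u² dx = 1/32, so ||u||_L² = sqrt(2)/8.
∫_0^1 (u')² dx = 9*π^2/32, so ||u'||_L² = 3*sqrt(2)*π/8.
Ratio ||u||_L² / ||u'||_L² = 1/(3*π).
Sharp Poincaré constant on H^1_0(0, 1) is C_P = L/π = 1/π, achieved by sin(π·x).
This is the k = 3 harmonic; the ratio L/(kπ) is strictly less than C_P = L/π, consistent with the sharp inequality ||u||_L² ≤ C_P ||u'||_L².


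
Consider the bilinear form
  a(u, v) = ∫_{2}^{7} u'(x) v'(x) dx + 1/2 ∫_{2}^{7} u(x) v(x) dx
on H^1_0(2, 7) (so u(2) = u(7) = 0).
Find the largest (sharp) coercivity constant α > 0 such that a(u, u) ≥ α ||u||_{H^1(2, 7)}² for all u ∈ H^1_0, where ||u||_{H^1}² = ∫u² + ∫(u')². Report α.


α = (π^2 + 25/2)/(π^2 + 25)

Coercivity of a(·,·) on H^1_0(2, 7) means a(u, u) ≥ α ||u||_{H^1}² for every u ∈ H^1_0.
The interval has length L = 5, and Poincaré/coercivity depend only on L. Here a(u, u) = ∫(u')² + (1/2)·∫u².
Here 0 < c = 1/2 < 1. The condition a(u,u) ≥ α||u||_{H^1}² reads (1−α)∫(u')² ≥ (α−c)∫u². Any admissible α is ≤ 1 (rapidly oscillating u have ∫u²/∫(u')² → 0), and α = 1 would force 0 ≥ (1−c)∫u², impossible since c < 1; so 1−α > 0. By the sharp Poincaré inequality on H^1_0 of an interval of length L, ∫(u')² ≥ (π/L)²∫u² with equality for the first sine mode sin(π(x−x₀)/L) (x₀ the left endpoint), so the inequality holds for all u iff (1−α)(π/L)² ≥ α − c, i.e. α ≤ ((π/L)² + c)/((π/L)² + 1) = (1 + c(L/π)²)/(1 + (L/π)²). With (π/L)² = π^2/25 and c = 1/2, the largest admissible constant is α = ((π/L)² + c)/((π/L)² + 1).
Simplifying, α = (π^2 + 25/2)/(π^2 + 25).


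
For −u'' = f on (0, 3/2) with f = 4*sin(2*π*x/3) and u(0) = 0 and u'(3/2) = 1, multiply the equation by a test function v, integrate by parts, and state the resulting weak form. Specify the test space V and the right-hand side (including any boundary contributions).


V = {v ∈ H^1(0, 3/2) : v(0) = 0} (test functions vanish at x = 0 where u is specified); weak form: ∫_0^3/2 u'v' dx = ∫_0^3/2 (4*sin(2*π*x/3)) v dx + v(3/2) for all v ∈ V.

Multiply both sides by a test function v and integrate from 0 to 3/2:
  ∫_0^3/2 −u''(x) v(x) dx = ∫_0^3/2 f(x) v(x) dx.
Integrate the LHS by parts once:
  ∫_0^3/2 −u'' v dx = −[u'(x) v(x)]_0^3/2 + ∫_0^3/2 u'(x) v'(x) dx.
Thus ∫_0^3/2 u'(x) v'(x) dx = ∫_0^3/2 f(x) v(x) dx + [u'(x) v(x)]_0^3/2.
Choose V so that boundary terms are either known or forced to vanish.
Mixed BC: u(0) = 0 (Dirichlet) and u'(3/2) = 1 (Neumann). Define V = {v ∈ H^1(0, 3/2) : v(0) = 0}. Then [u' v]_0^3/2 = u'(3/2)·v(3/2) − u'(0)·0 = v(3/2).
Weak formulation: find u (satisfying any essential BC) such that ∫_0^3/2 u'(x) v'(x) dx = ∫_0^3/2 f v dx + v(3/2) for all v ∈ V (Dirichlet at 0 absorbed into V; Neumann datum at x = 3/2 contributes the boundary term).
Substituting f(x) = 4*sin(2*π*x/3), the right-hand side is ∫_0^3/2 (4*sin(2*π*x/3)) v dx + v(3/2).


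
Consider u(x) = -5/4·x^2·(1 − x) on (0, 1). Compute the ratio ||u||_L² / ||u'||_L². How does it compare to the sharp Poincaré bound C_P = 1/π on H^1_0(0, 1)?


||u||_L² / ||u'||_L² = sqrt(14)/14 < C_P = 1/π.

u(x) = -5/4·x^2·(1 − x), so u'(x) = 5*x*(3*x - 2)/4.
u(x) = -5/4·x^2·(1 − x) vanishes at x = 0 and x = 1, so u ∈ H^1_0(0, 1). Differentiate via the product rule and integrate the resulting polynomials term by term.
  ∫_0^1 u² dx = ∫_0^1 (25*x^6/16 - 25*x^5/8 + 25*x^4/16) dx. Term by term:
    ∫_0^1 25*x^6/16 dx = 25/112;  ∫_0^1 -25*x^5/8 dx = -25/48;  ∫_0^1 25*x^4/16 dx = 5/16.
  Sum: 25/112 − 25/48 + 5/16 = 5/336.
  ∫_0^1 (u')² dx = ∫_0^1 (225*x^4/16 - 75*x^3/4 + 25*x^2/4) dx. Term by term:
    ∫_0^1 225*x^4/16 dx = 45/16;  ∫_0^1 -75*x^3/4 dx = -75/16;  ∫_0^1 25*x^2/4 dx = 25/12.
  Sum: 45/16 − 75/16 + 25/12 = 5/24.
∫_0^1 u² dx = 5/336, so ||u||_L² = sqrt(105)/84.
∫_0^1 (u')² dx = 5/24, so ||u'||_L² = sqrt(30)/12.
Ratio ||u||_L² / ||u'||_L² = sqrt(14)/14.
Sharp Poincaré constant on H^1_0(0, 1) is C_P = L/π = 1/π, achieved by sin(π·x).
A polynomial bump cannot attain the sharp Poincaré constant (only the first sine eigenfunction does), so the ratio is strictly less than C_P, consistent with ||u||_L² ≤ C_P ||u'||_L².


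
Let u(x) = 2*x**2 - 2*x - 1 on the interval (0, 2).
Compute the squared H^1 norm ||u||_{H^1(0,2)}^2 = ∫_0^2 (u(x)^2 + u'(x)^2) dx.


||u||_{H^1}^2 = 334/15

The H^1 norm (squared) on an interval (0, L) is
  ||u||_{H^1}^2 = ∫_0^L u(x)^2 dx + ∫_0^L u'(x)^2 dx.
Compute u'(x) = 4*x - 2.
Then u(x)^2 = 4*x**4 - 8*x**3 + 4*x + 1 and u'(x)^2 = 16*x**2 - 16*x + 4.
Integrate each monomial from 0 to 2 using ∫_0^2 c·x^n dx = c·2^(n+1)/(n+1):
  ∫_0^2 u(x)^2 dx = ∫_0^2 (4*x^4 - 8*x^3 + 4*x + 1) dx. Term by term:
    ∫_0^2 4*x^4 dx = 128/5;  ∫_0^2 -8*x^3 dx = -32;  ∫_0^2 4*x dx = 8;
    ∫_0^2 1 dx = 2.
  Sum: 128/5 − 32 + 8 + 2 = 18/5.
  ∫_0^2 u'(x)^2 dx = ∫_0^2 (16*x^2 - 16*x + 4) dx. Term by term:
    ∫_0^2 16*x^2 dx = 128/3;  ∫_0^2 -16*x dx = -32;  ∫_0^2 4 dx = 8.
  Sum: 128/3 − 32 + 8 = 56/3.
Adding: ||u||_{H^1}^2 = 18/5 + 56/3 = 334/15.


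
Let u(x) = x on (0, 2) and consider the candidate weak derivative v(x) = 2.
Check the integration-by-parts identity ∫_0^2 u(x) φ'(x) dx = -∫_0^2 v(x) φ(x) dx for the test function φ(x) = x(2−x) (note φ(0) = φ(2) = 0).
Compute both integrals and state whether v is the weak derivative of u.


LHS = -4/3, RHS = -8/3. No, v is not the weak derivative of u.

u(x) = x, classical derivative u'(x) = 1.
φ(x) = x(2−x), so φ'(x) = 2 - 2*x.
Note φ(0) = φ(2) = 0, so the boundary term u·φ vanishes.
LHS = ∫_0^2 u(x) φ'(x) dx = ∫_0^2 (-2*x^2 + 2*x) dx. Term by term:
  ∫_0^2 -2*x^2 dx = -16/3;  ∫_0^2 2*x dx = 4.
Sum: -16/3 + 4 = -4/3.
So LHS = -4/3.
∫_0^2 v(x) φ(x) dx = ∫_0^2 (-2*x^2 + 4*x) dx. Term by term:
  ∫_0^2 -2*x^2 dx = -16/3;  ∫_0^2 4*x dx = 8.
Sum: -16/3 + 8 = 8/3.
So RHS = -∫_0^2 v(x) φ(x) dx = -8/3.
LHS − RHS = 4/3 ≠ 0, so the identity fails.
(For a valid weak derivative the identity must hold for EVERY test function, in particular this one. The failure shows v is NOT the weak derivative of u.)
Correct weak derivative would be u'(x) = 1.


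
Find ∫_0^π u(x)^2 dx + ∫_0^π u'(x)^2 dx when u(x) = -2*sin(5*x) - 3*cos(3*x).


||u||_{H^1(0,π)}^2 = 97*π

u'(x) = 9*sin(3*x) - 10*cos(5*x).
Expand u² and (u')² and integrate term by term on (0, π), using: for integers n ≥ 1, ∫_0^π sin²(nx) dx = ∫_0^π cos²(nx) dx = π/2; for n ≠ n', ∫_0^π sin(nx)sin(n'x) dx = ∫_0^π cos(nx)cos(n'x) dx = 0; and by product-to-sum, ∫_0^π sin(nx)cos(n'x) dx = ½∫_0^π [sin((n+n')x) + sin((n−n')x)] dx, which is 0 when n+n' is even and 2n/(n²−n'²) when n+n' is odd (it need not vanish on (0, π)).
  u² squared terms: (-3)²·∫cos(3x)² dx = 9·π/2 = 9*π/2;  (-2)²·∫sin(5x)² dx = 4·π/2 = 2*π.
  u² cross terms: 2·(-3)·(-2)·∫cos(3x)·sin(5x) dx = 12·(0) = 0.
  So ∫_0^π u² dx = 9*π/2 + 2*π + 0 = 13*π/2.
  (u')² squared terms: (-10)²·∫cos(5x)² dx = 100·π/2 = 50*π;  (9)²·∫sin(3x)² dx = 81·π/2 = 81*π/2.
  (u')² cross terms: 2·(-10)·(9)·∫cos(5x)·sin(3x) dx = -180·(0) = 0.
  So ∫_0^π (u')² dx = 50*π + 81*π/2 + 0 = 181*π/2.
||u||_{H^1}^2 = (13*π/2) + (181*π/2) = 97*π.


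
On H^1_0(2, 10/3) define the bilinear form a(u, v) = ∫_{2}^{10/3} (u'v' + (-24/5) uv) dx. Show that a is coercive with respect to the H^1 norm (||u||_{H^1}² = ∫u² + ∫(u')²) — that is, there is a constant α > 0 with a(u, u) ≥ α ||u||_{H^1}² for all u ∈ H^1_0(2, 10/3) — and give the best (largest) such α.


α = 3*(-128 + 15*π^2)/(5*(16 + 9*π^2))

Coercivity of a(·,·) on H^1_0(2, 10/3) means a(u, u) ≥ α ||u||_{H^1}² for every u ∈ H^1_0.
The interval has length L = 4/3, and Poincaré/coercivity depend only on L. Here a(u, u) = ∫(u')² + (-24/5)·∫u².
Here c = -24/5 < 0 with |c| < (π/L)² = 9*π^2/16, so coercivity still holds. The condition a(u,u) ≥ α||u||_{H^1}² reads (1−α)∫(u')² ≥ (α−c)∫u². Any admissible α is ≤ 1 (rapidly oscillating u have ∫u²/∫(u')² → 0), and α = 1 would force 0 ≥ (1−c)∫u², impossible since c < 1; so 1−α > 0. By the sharp Poincaré inequality on H^1_0 of an interval of length L, ∫(u')² ≥ (π/L)²∫u² with equality for the first sine mode sin(π(x−x₀)/L) (x₀ the left endpoint), so the inequality holds for all u iff (1−α)(π/L)² ≥ α − c, i.e. α ≤ ((π/L)² + c)/((π/L)² + 1) = (1 + c(L/π)²)/(1 + (L/π)²). (Direct route, valid since c ≤ 0: Poincaré gives c∫u² ≥ c(L/π)²∫(u')², so a(u,u) ≥ (1 + c(L/π)²)∫(u')², while ||u||_{H^1}² ≤ (1 + (L/π)²)∫(u')²; dividing yields the same α.) With (π/L)² = 9*π^2/16 and c = -24/5, the largest admissible constant is α = ((π/L)² + c)/((π/L)² + 1).
Simplifying, α = 3*(-128 + 15*π^2)/(5*(16 + 9*π^2)).
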